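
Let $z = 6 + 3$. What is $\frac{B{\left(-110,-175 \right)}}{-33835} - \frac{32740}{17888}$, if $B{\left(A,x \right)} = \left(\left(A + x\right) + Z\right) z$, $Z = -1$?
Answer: $- \frac{265428547}{151310120} \approx -1.7542$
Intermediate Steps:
$z = 9$
$B{\left(A,x \right)} = -9 + 9 A + 9 x$ ($B{\left(A,x \right)} = \left(\left(A + x\right) - 1\right) 9 = \left(-1 + A + x\right) 9 = -9 + 9 A + 9 x$)
$\frac{B{\left(-110,-175 \right)}}{-33835} - \frac{32740}{17888} = \frac{-9 + 9 \left(-110\right) + 9 \left(-175\right)}{-33835} - \frac{32740}{17888} = \left(-9 - 990 - 1575\right) \left(- \frac{1}{33835}\right) - \frac{8185}{4472} = \left(-2574\right) \left(- \frac{1}{33835}\right) - \frac{8185}{4472} = \frac{2574}{33835} - \frac{8185}{4472} = - \frac{265428547}{151310120}$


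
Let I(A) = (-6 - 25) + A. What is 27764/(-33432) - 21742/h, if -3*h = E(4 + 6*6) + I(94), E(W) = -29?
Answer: 272461457/142086 ≈ 1917.6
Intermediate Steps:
I(A) = -31 + A
h = -34/3 (h = -(-29 + (-31 + 94))/3 = -(-29 + 63)/3 = -⅓*34 = -34/3 ≈ -11.333)
27764/(-33432) - 21742/h = 27764/(-33432) - 21742/(-34/3) = 27764*(-1/33432) - 21742*(-3/34) = -6941/8358 + 32613/17 = 272461457/142086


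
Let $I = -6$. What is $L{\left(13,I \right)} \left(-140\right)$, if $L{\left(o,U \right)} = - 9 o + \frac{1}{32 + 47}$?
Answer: $\frac{1293880}{79} \approx 16378.0$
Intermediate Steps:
$L{\left(o,U \right)} = \frac{1}{79} - 9 o$ ($L{\left(o,U \right)} = - 9 o + \frac{1}{79} = \frac{1}{79} - 9 o$)
$L{\left(13,I \right)} \left(-140\right) = \left(\frac{1}{79} - 117\right) \left(-140\right) = \left(- \frac{9242}{79}\right) \left(-140\right) = \frac{1293880}{79}$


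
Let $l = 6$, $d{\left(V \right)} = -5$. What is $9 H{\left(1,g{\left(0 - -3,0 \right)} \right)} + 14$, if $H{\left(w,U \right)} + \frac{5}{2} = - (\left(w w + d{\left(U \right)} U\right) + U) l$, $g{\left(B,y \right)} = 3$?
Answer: $\frac{1171}{2} \approx 585.5$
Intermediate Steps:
$H{\left(w,U \right)} = - \frac{5}{2} - 6 w^{2} + 24 U$ ($H{\left(w,U \right)} = - \frac{5}{2} + - (\left(w w - 5 U\right) + U) 6 = - \frac{5}{2} + - (\left(w^{2} - 5 U\right) + U) 6 = - \frac{5}{2} + - (w^{2} - 4 U) 6 = - \frac{5}{2} + \left(- w^{2} + 4 U\right) 6 = - \frac{5}{2} + \left(- 6 w^{2} + 24 U\right) = - \frac{5}{2} - 6 w^{2} + 24 U$)
$9 H{\left(1,g{\left(0 - -3,0 \right)} \right)} + 14 = 9 \left(- \frac{5}{2} - 6 \cdot 1^{2} + 24 \cdot 3\right) + 14 = 9 \left(- \frac{5}{2} - 6 + 72\right) + 14 = 9 \cdot \frac{127}{2} + 14 = \frac{1143}{2} + 14 = \frac{1171}{2}$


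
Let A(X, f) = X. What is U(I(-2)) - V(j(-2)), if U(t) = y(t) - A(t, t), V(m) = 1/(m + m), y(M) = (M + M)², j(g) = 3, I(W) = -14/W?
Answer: 1133/6 ≈ 188.83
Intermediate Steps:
y(M) = 4*M² (y(M) = (2*M)² = 4*M²)
V(m) = 1/(2*m)
U(t) = -t + 4*t² (U(t) = 4*t² - t = -t + 4*t²)
U(I(-2)) - V(j(-2)) = (-14/(-2))*(-1 + 4*(-14/(-2))) - 1/(2*3) = (-14*(-½))*(-1 + 4*(-14*(-½))) - 1/(2*3) = 7*(-1 + 4*7) - 1*⅙ = 7*(-1 + 28) - ⅙ = 7*27 - ⅙ = 189 - ⅙ = 1133/6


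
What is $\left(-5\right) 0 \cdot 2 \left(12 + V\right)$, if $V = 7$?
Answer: $0$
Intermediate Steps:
$\left(-5\right) 0 \cdot 2 \left(12 + V\right) = \left(-5\right) 0 \cdot 2 \left(12 + 7\right) = 0 \cdot 2 \cdot 19 = 0 \cdot 19 = 0$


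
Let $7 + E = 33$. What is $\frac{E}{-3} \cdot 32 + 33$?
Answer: $- \frac{733}{3} \approx -244.33$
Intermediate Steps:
$E = 26$ ($E = -7 + 33 = 26$)
$\frac{E}{-3} \cdot 32 + 33 = \frac{26}{-3} \cdot 32 + 33 = 26 \left(- \frac{1}{3}\right) 32 + 33 = \left(- \frac{26}{3}\right) 32 + 33 = - \frac{832}{3} + 33 = - \frac{733}{3}$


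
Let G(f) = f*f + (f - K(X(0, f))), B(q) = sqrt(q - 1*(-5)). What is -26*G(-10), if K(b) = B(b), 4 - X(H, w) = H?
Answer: -2262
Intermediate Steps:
B(q) = sqrt(5 + q) (B(q) = sqrt(q + 5) = sqrt(5 + q))
X(H, w) = 4 - H
K(b) = sqrt(5 + b)
G(f) = -3 + f + f**2 (G(f) = f*f + (f - sqrt(5 + (4 - 1*0))) = f**2 + (f - sqrt(5 + (4 + 0))) = f**2 + (f - sqrt(5 + 4)) = f**2 + (f - sqrt(9)) = f**2 + (f - 1*3) = f**2 + (f - 3) = f**2 + (-3 + f) = -3 + f + f**2)
-26*G(-10) = -26*(-3 - 10 + (-10)**2) = -26*(-3 - 10 + 100) = -26*87 = -2262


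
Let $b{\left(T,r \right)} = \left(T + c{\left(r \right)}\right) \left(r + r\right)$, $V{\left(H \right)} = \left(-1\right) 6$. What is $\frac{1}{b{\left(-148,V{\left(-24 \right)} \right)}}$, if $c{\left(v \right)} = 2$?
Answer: $\frac{1}{1752} \approx 0.00057078$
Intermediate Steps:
$V{\left(H \right)} = -6$
$b{\left(T,r \right)} = 2 r \left(2 + T\right)$ ($b{\left(T,r \right)} = \left(T + 2\right) \left(r + r\right) = \left(2 + T\right) 2 r = 2 r \left(2 + T\right)$)
$\frac{1}{b{\left(-148,V{\left(-24 \right)} \right)}} = \frac{1}{2 \left(-6\right) \left(2 - 148\right)} = \frac{1}{2 \left(-6\right) \left(-146\right)} = \frac{1}{1752}$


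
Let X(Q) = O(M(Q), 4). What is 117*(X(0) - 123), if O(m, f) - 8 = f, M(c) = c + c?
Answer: -12987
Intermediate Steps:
M(c) = 2*c
O(m, f) = 8 + f
X(Q) = 12 (X(Q) = 8 + 4 = 12)
117*(X(0) - 123) = 117*(12 - 123) = 117*(-111) = -12987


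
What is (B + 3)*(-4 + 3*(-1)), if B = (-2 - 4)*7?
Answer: 273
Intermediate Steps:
B = -42 (B = -6*7 = -42)
(B + 3)*(-4 + 3*(-1)) = (-42 + 3)*(-4 + 3*(-1)) = -39*(-4 - 3) = -39*(-7) = 273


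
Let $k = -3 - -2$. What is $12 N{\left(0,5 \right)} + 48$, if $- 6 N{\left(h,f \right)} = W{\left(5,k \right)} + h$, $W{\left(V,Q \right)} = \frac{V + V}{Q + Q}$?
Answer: $58$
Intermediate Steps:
$k = -1$ ($k = -3 + 2 = -1$)
$W{\left(V,Q \right)} = \frac{V}{Q}$ ($W{\left(V,Q \right)} = \frac{2 V}{2 Q} = 2 V \frac{1}{2 Q} = \frac{V}{Q}$)
$N{\left(h,f \right)} = \frac{5}{6} - \frac{h}{6}$ ($N{\left(h,f \right)} = - \frac{\frac{5}{-1} + h}{6} = - \frac{5 \left(-1\right) + h}{6} = - \frac{-5 + h}{6} = \frac{5}{6} - \frac{h}{6}$)
$12 N{\left(0,5 \right)} + 48 = 12 \left(\frac{5}{6} - 0\right) + 48 = 12 \left(\frac{5}{6} + 0\right) + 48 = 12 \cdot \frac{5}{6} + 48 = 10 + 48 = 58$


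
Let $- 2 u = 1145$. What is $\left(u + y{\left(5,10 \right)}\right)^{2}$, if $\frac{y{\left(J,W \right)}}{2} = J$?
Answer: $\frac{1265625}{4} \approx 3.1641 \cdot 10^{5}$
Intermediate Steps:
$u = - \frac{1145}{2}$ ($u = \left(- \frac{1}{2}\right) 1145 = - \frac{1145}{2} \approx -572.5$)
$y{\left(J,W \right)} = 2 J$
$\left(u + y{\left(5,10 \right)}\right)^{2} = \left(- \frac{1145}{2} + 2 \cdot 5\right)^{2} = \left(- \frac{1145}{2} + 10\right)^{2} = \left(- \frac{1125}{2}\right)^{2} = \frac{1265625}{4}$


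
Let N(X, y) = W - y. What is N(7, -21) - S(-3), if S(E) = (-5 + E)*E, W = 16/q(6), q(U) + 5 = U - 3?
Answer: -11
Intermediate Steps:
q(U) = -8 + U (q(U) = -5 + (U - 3) = -5 + (-3 + U) = -8 + U)
W = -8 (W = 16/(-8 + 6) = 16/(-2) = 16*(-½) = -8)
S(E) = E*(-5 + E)
N(X, y) = -8 - y
N(7, -21) - S(-3) = (-8 - 1*(-21)) - (-3)*(-5 - 3) = (-8 + 21) - (-3)*(-8) = 13 - 1*24 = 13 - 24 = -11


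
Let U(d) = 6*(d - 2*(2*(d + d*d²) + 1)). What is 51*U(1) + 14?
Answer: -2740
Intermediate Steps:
U(d) = -12 - 24*d³ - 18*d (U(d) = 6*(d - 2*(2*(d + d³) + 1)) = 6*(d - 2*((2*d + 2*d³) + 1)) = 6*(d - 2*(1 + 2*d + 2*d³)) = 6*(d + (-2 - 4*d - 4*d³)) = 6*(-2 - 4*d³ - 3*d) = -12 - 24*d³ - 18*d)
51*U(1) + 14 = 51*(-12 - 24*1³ - 18*1) + 14 = 51*(-12 - 24*1 - 18) + 14 = 51*(-12 - 24 - 18) + 14 = 51*(-54) + 14 = -2754 + 14 = -2740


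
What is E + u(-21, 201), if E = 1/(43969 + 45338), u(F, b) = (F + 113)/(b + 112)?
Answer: 8216557/27953091 ≈ 0.29394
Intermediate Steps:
u(F, b) = (113 + F)/(112 + b)
E = 1/89307 ≈ 1.1197e-5
E + u(-21, 201) = 1/89307 + (113 - 21)/(112 + 201) = 1/89307 + 92/313 = 8216557/27953091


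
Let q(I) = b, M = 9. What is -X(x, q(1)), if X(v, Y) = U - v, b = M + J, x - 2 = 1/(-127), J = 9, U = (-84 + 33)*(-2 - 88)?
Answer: -582677/127 ≈ -4588.0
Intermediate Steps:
U = 4590 (U = -51*(-90) = 4590)
x = 253/127 (x = 2 + 1/(-127) = 2 - 1/127 = 253/127 ≈ 1.9921)
b = 18 (b = 9 + 9 = 18)
q(I) = 18
X(v, Y) = 4590 - v
-X(x, q(1)) = -(4590 - 1*253/127) = -(4590 - 253/127) = -1*582677/127 = -582677/127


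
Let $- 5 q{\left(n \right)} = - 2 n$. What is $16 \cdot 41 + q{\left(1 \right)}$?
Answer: $\frac{3282}{5} \approx 656.4$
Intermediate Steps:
$q{\left(n \right)} = \frac{2 n}{5}$ ($q{\left(n \right)} = - \frac{\left(-2\right) n}{5} = \frac{2 n}{5}$)
$16 \cdot 41 + q{\left(1 \right)} = 16 \cdot 41 + \frac{2}{5} \cdot 1 = 656 + \frac{2}{5} = \frac{3282}{5}$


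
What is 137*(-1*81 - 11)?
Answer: -12604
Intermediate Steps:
137*(-1*81 - 11) = 137*(-81 - 11) = 137*(-92) = -12604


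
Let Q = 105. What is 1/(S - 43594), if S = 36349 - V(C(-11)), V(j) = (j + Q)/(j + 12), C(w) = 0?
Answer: -4/29015 ≈ -0.00013786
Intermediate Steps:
V(j) = (105 + j)/(12 + j) (V(j) = (j + 105)/(j + 12) = (105 + j)/(12 + j))
S = 145361/4 (S = 36349 - (105 + 0)/(12 + 0) = 36349 - 105/12 = 36349 - 1*35/4 = 36349 - 35/4 = 145361/4 ≈ 36340.)
1/(S - 43594) = 1/(145361/4 - 43594) = 1/(-29015/4) = -4/29015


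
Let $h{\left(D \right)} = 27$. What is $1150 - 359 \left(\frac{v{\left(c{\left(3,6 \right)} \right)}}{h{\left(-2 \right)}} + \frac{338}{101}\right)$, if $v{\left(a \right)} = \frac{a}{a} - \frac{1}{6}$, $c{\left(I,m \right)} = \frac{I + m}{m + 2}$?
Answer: $- \frac{1022399}{16362} \approx -62.486$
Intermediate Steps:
$c{\left(I,m \right)} = \frac{I + m}{2 + m}$
$v{\left(a \right)} = \frac{5}{6}$ ($v{\left(a \right)} = 1 - \frac{1}{6} = \frac{5}{6}$)
$1150 - 359 \left(\frac{v{\left(c{\left(3,6 \right)} \right)}}{h{\left(-2 \right)}} + \frac{338}{101}\right) = 1150 - 359 \left(\frac{5}{6 \cdot 27} + \frac{338}{101}\right) = 1150 - 359 \left(\frac{5}{6} \cdot \frac{1}{27} + 338 \cdot \frac{1}{101}\right) = 1150 - 359 \left(\frac{5}{162} + \frac{338}{101}\right) = 1150 - \frac{19838699}{16362} = - \frac{1022399}{16362}$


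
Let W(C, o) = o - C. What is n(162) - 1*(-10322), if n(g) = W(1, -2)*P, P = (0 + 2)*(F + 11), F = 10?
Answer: 10196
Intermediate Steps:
P = 42 (P = (0 + 2)*(10 + 11) = 2*21 = 42)
n(g) = -126 (n(g) = (-2 - 1*1)*42 = (-2 - 1)*42 = -3*42 = -126)
n(162) - 1*(-10322) = -126 - 1*(-10322) = -126 + 10322 = 10196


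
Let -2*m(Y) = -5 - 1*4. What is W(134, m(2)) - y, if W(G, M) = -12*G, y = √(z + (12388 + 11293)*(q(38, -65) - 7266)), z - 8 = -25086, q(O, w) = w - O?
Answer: -1608 - 3*I*√19392263 ≈ -1608.0 - 13211.0*I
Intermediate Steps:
m(Y) = 9/2 (m(Y) = -(-5 - 1*4)/2 = -(-5 - 4)/2 = -½*(-9) = 9/2)
z = -25078 (z = 8 - 25086 = -25078)
y = 3*I*√19392263 (y = √(-25078 + (12388 + 11293)*((-65 - 1*38) - 7266)) = √(-25078 + 23681*((-65 - 38) - 7266)) = √(-25078 + 23681*(-103 - 7266)) = √(-25078 + 23681*(-7369)) = √(-25078 - 174505289) = √(-174530367) = 3*I*√19392263 ≈ 13211.0*I)
W(134, m(2)) - y = -12*134 - 3*I*√19392263 = -1608 - 3*I*√19392263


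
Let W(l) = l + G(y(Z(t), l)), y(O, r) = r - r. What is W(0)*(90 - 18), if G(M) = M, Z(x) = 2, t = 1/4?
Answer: 0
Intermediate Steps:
t = ¼ ≈ 0.25000
y(O, r) = 0
W(l) = l (W(l) = l + 0 = l)
W(0)*(90 - 18) = 0*(90 - 18) = 0*72 = 0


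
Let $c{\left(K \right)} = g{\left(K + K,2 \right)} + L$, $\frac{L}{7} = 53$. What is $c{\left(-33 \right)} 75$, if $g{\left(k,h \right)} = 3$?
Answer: $28050$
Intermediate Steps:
$L = 371$ ($L = 7 \cdot 53 = 371$)
$c{\left(K \right)} = 374$ ($c{\left(K \right)} = 3 + 371 = 374$)
$c{\left(-33 \right)} 75 = 374 \cdot 75 = 28050$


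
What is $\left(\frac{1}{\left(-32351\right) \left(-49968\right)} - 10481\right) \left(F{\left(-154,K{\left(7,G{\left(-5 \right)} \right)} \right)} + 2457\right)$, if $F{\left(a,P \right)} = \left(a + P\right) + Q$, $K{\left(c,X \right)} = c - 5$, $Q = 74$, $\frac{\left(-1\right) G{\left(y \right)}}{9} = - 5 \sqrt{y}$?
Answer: $- \frac{13435554187741751}{538838256} \approx -2.4934 \cdot 10^{7}$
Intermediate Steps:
$G{\left(y \right)} = 45 \sqrt{y}$ ($G{\left(y \right)} = - 9 \left(- 5 \sqrt{y}\right) = 45 \sqrt{y}$)
$K{\left(c,X \right)} = -5 + c$
$F{\left(a,P \right)} = 74 + P + a$ ($F{\left(a,P \right)} = \left(a + P\right) + 74 = \left(P + a\right) + 74 = 74 + P + a$)
$\left(\frac{1}{\left(-32351\right) \left(-49968\right)} - 10481\right) \left(F{\left(-154,K{\left(7,G{\left(-5 \right)} \right)} \right)} + 2457\right) = \left(\frac{1}{\left(-32351\right) \left(-49968\right)} - 10481\right) \left(\left(74 + \left(-5 + 7\right) - 154\right) + 2457\right) = \left(\left(- \frac{1}{32351}\right) \left(- \frac{1}{49968}\right) - 10481\right) \left(\left(74 + 2 - 154\right) + 2457\right) = \left(\frac{1}{1616514768} - 10481\right) \left(-78 + 2457\right) = \left(- \frac{16942691283407}{1616514768}\right) 2379 = - \frac{13435554187741751}{538838256}$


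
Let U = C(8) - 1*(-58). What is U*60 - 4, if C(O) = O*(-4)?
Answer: 1556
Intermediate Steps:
C(O) = -4*O
U = 26 (U = -4*8 - 1*(-58) = -32 + 58 = 26)
U*60 - 4 = 26*60 - 4 = 1560 - 4 = 1556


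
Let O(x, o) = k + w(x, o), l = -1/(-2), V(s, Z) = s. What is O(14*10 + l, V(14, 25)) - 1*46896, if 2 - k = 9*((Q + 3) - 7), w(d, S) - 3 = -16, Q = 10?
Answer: -46961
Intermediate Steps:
w(d, S) = -13 (w(d, S) = 3 - 16 = -13)
l = ½ (l = -1*(-½) = ½ ≈ 0.50000)
k = -52 (k = 2 - 9*((10 + 3) - 7) = 2 - 9*(13 - 7) = 2 - 9*6 = 2 - 1*54 = 2 - 54 = -52)
O(x, o) = -65 (O(x, o) = -52 - 13 = -65)
O(14*10 + l, V(14, 25)) - 1*46896 = -65 - 1*46896 = -65 - 46896 = -46961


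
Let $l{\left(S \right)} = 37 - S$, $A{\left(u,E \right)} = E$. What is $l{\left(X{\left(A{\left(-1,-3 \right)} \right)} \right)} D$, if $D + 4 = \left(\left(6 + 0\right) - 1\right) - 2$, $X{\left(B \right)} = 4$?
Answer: $-33$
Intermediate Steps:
$D = -1$ ($D = -4 + \left(\left(\left(6 + 0\right) - 1\right) - 2\right) = -4 + \left(\left(6 - 1\right) - 2\right) = -4 + \left(5 - 2\right) = -4 + 3 = -1$)
$l{\left(X{\left(A{\left(-1,-3 \right)} \right)} \right)} D = \left(37 - 4\right) \left(-1\right) = 33 \left(-1\right) = -33$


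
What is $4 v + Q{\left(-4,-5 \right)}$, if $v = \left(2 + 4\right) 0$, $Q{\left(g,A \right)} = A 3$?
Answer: $-15$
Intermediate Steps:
$Q{\left(g,A \right)} = 3 A$
$v = 0$ ($v = 6 \cdot 0 = 0$)
$4 v + Q{\left(-4,-5 \right)} = 4 \cdot 0 + 3 \left(-5\right) = 0 - 15 = -15$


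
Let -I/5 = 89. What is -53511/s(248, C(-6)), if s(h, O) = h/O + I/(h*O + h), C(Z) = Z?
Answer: 39812184/30485 ≈ 1306.0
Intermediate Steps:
I = -445 (I = -5*89 = -445)
s(h, O) = -445/(h + O*h) + h/O (s(h, O) = h/O - 445/(h*O + h) = h/O - 445/(O*h + h) = h/O - 445/(h + O*h) = -445/(h + O*h) + h/O)
-53511/s(248, C(-6)) = -53511*(-1488*(1 - 6)/(248**2 - 445*(-6) - 6*248**2)) = -53511*7440/(61504 + 2670 - 6*61504) = -53511*7440/(61504 + 2670 - 369024) = -53511/((-1/6*1/248*(-1/5)*(-304850))) = -53511/(-30485/744) = -53511*(-744/30485) = 39812184/30485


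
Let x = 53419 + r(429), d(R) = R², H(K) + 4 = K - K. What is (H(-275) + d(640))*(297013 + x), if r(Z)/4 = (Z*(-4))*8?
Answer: 121043809920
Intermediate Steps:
H(K) = -4 (H(K) = -4 + (K - K) = -4 + 0 = -4)
r(Z) = -128*Z (r(Z) = 4*((Z*(-4))*8) = 4*(-4*Z*8) = 4*(-32*Z) = -128*Z)
x = -1493 (x = 53419 - 128*429 = 53419 - 54912 = -1493)
(H(-275) + d(640))*(297013 + x) = (-4 + 640²)*(297013 - 1493) = (-4 + 409600)*295520 = 409596*295520 = 121043809920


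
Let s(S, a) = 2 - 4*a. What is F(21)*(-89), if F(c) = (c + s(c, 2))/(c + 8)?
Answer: -1335/29 ≈ -46.034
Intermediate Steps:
s(S, a) = 2 - 4*a
F(c) = (-6 + c)/(8 + c) (F(c) = (c + (2 - 4*2))/(c + 8) = (c + (2 - 8))/(8 + c) = (c - 6)/(8 + c) = (-6 + c)/(8 + c))
F(21)*(-89) = ((-6 + 21)/(8 + 21))*(-89) = (15/29)*(-89) = -1335/29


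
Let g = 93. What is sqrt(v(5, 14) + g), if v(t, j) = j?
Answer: sqrt(107) ≈ 10.344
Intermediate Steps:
sqrt(v(5, 14) + g) = sqrt(14 + 93) = sqrt(107)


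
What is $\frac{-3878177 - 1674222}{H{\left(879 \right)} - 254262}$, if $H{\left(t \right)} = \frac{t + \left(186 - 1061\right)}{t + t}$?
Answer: $\frac{4880558721}{223496296} \approx 21.837$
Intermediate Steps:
$H{\left(t \right)} = \frac{-875 + t}{2 t}$ ($H{\left(t \right)} = \frac{t + \left(186 - 1061\right)}{2 t} = \left(t - 875\right) \frac{1}{2 t} = \left(-875 + t\right) \frac{1}{2 t} = \frac{-875 + t}{2 t}$)
$\frac{-3878177 - 1674222}{H{\left(879 \right)} - 254262} = \frac{-3878177 - 1674222}{\frac{-875 + 879}{2 \cdot 879} - 254262} = - \frac{5552399}{\frac{1}{2} \cdot \frac{1}{879} \cdot 4 - 254262} = - \frac{5552399}{\frac{2}{879} - 254262} = - \frac{5552399}{- \frac{223496296}{879}} = \left(-5552399\right) \left(- \frac{879}{223496296}\right) = \frac{4880558721}{223496296}$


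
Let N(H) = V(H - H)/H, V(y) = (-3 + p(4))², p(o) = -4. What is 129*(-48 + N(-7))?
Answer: -7095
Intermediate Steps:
V(y) = 49 (V(y) = (-3 - 4)² = (-7)² = 49)
N(H) = 49/H
129*(-48 + N(-7)) = 129*(-48 + 49/(-7)) = 129*(-48 + 49*(-⅐)) = 129*(-48 - 7) = 129*(-55) = -7095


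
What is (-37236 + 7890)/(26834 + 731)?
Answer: -29346/27565 ≈ -1.0646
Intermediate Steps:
(-37236 + 7890)/(26834 + 731) = -29346/27565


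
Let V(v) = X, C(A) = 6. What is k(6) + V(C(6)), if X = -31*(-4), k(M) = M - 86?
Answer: 44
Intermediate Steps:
k(M) = -86 + M
X = 124
V(v) = 124
k(6) + V(C(6)) = (-86 + 6) + 124 = -80 + 124 = 44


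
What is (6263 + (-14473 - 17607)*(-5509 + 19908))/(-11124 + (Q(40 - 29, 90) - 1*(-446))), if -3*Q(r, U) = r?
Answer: 1385740971/32045 ≈ 43244.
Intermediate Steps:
Q(r, U) = -r/3
(6263 + (-14473 - 17607)*(-5509 + 19908))/(-11124 + (Q(40 - 29, 90) - 1*(-446))) = (6263 + (-14473 - 17607)*(-5509 + 19908))/(-11124 + (-(40 - 29)/3 - 1*(-446))) = (6263 - 32080*14399)/(-11124 + (-⅓*11 + 446)) = (6263 - 461919920)/(-11124 + (-11/3 + 446)) = -461913657/(-11124 + 1327/3) = -461913657/(-32045/3) = -461913657*(-3/32045) = 1385740971/32045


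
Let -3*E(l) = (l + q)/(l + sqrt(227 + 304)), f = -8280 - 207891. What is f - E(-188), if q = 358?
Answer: -22576715029/104439 - 170*sqrt(59)/34813 ≈ -2.1617e+5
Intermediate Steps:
f = -216171
E(l) = -(358 + l)/(3*(l + 3*sqrt(59))) (E(l) = -(l + 358)/(3*(l + sqrt(227 + 304))) = -(358 + l)/(3*(l + sqrt(531))) = -(358 + l)/(3*(l + 3*sqrt(59))))
f - E(-188) = -216171 - (-358 - 1*(-188))/(3*(-188 + 3*sqrt(59))) = -216171 - (-358 + 188)/(3*(-188 + 3*sqrt(59))) = -216171 - (-170)/(3*(-188 + 3*sqrt(59))) = -216171 + 170/(3*(-188 + 3*sqrt(59)))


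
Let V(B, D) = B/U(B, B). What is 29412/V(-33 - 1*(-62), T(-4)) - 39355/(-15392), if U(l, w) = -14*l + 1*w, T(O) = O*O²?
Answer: -5885184197/15392 ≈ -3.8235e+5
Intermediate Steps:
T(O) = O³
U(l, w) = w - 14*l (U(l, w) = -14*l + w = w - 14*l)
V(B, D) = -1/13 (V(B, D) = B/(B - 14*B) = B/((-13*B)) = B*(-1/(13*B)) = -1/13)
29412/V(-33 - 1*(-62), T(-4)) - 39355/(-15392) = 29412/(-1/13) - 39355/(-15392) = 29412*(-13) - 39355*(-1/15392) = -382356 + 39355/15392 = -5885184197/15392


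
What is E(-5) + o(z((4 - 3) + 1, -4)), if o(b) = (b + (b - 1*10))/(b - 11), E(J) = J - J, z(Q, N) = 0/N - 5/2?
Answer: 10/9 ≈ 1.1111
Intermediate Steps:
z(Q, N) = -5/2 (z(Q, N) = 0 - 5*½ = 0 - 5/2 = -5/2)
E(J) = 0
o(b) = (-10 + 2*b)/(-11 + b) (o(b) = (b + (b - 10))/(-11 + b) = (b + (-10 + b))/(-11 + b) = (-10 + 2*b)/(-11 + b))
E(-5) + o(z((4 - 3) + 1, -4)) = 0 + 2*(-5 - 5/2)/(-11 - 5/2) = 0 + 2*(-15/2)/(-27/2) = 0 + 2*(-2/27)*(-15/2) = 0 + 10/9 = 10/9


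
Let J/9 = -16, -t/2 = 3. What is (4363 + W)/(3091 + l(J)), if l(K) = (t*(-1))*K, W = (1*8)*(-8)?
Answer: 4299/2227 ≈ 1.9304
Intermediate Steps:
t = -6 (t = -2*3 = -6)
W = -64 (W = 8*(-8) = -64)
J = -144 (J = 9*(-16) = -144)
l(K) = 6*K (l(K) = (-6*(-1))*K = 6*K)
(4363 + W)/(3091 + l(J)) = (4363 - 64)/(3091 + 6*(-144)) = 4299/(3091 - 864) = 4299/2227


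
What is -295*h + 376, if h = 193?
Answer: -56559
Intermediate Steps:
-295*h + 376 = -295*193 + 376 = -56935 + 376 = -56559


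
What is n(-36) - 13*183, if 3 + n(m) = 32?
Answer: -2350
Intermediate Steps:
n(m) = 29 (n(m) = -3 + 32 = 29)
n(-36) - 13*183 = 29 - 13*183 = 29 - 2379 = -2350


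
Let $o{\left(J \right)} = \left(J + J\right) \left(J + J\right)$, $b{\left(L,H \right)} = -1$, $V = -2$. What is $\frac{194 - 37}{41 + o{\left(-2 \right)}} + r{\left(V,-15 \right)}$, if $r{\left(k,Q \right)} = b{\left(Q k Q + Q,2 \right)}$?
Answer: $\frac{100}{57} \approx 1.7544$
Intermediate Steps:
$r{\left(k,Q \right)} = -1$
$o{\left(J \right)} = 4 J^{2}$ ($o{\left(J \right)} = 2 J 2 J = 4 J^{2}$)
$\frac{194 - 37}{41 + o{\left(-2 \right)}} + r{\left(V,-15 \right)} = \frac{194 - 37}{41 + 4 \left(-2\right)^{2}} - 1 = \frac{157}{41 + 4 \cdot 4} - 1 = \frac{157}{41 + 16} - 1 = \frac{157}{57} - 1 = \frac{100}{57}$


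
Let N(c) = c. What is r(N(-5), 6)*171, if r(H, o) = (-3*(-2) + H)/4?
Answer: 171/4 ≈ 42.750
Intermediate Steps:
r(H, o) = 3/2 + H/4 (r(H, o) = (6 + H)*(¼) = 3/2 + H/4)
r(N(-5), 6)*171 = (3/2 + (¼)*(-5))*171 = (3/2 - 5/4)*171 = (¼)*171 = 171/4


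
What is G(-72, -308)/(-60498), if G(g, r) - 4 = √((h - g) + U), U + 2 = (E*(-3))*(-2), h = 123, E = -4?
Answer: -17/60498 ≈ -0.00028100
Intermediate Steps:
U = -26 (U = -2 - 4*(-3)*(-2) = -2 + 12*(-2) = -2 - 24 = -26)
G(g, r) = 4 + √(97 - g) (G(g, r) = 4 + √((123 - g) - 26) = 4 + √(97 - g))
G(-72, -308)/(-60498) = (4 + √(97 - 1*(-72)))/(-60498) = (4 + √(97 + 72))*(-1/60498) = (4 + √169)*(-1/60498) = (4 + 13)*(-1/60498) = 17*(-1/60498) = -17/60498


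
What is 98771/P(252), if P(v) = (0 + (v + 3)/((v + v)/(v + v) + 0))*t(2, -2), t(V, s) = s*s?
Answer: 98771/1020 ≈ 96.834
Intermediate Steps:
t(V, s) = s²
P(v) = 12 + 4*v (P(v) = (0 + (v + 3)/((v + v)/(v + v) + 0))*(-2)² = (0 + (3 + v)/((2*v)/((2*v)) + 0))*4 = (0 + (3 + v)/((2*v)*(1/(2*v)) + 0))*4 = (0 + (3 + v)/(1 + 0))*4 = (0 + (3 + v)/1)*4 = (0 + (3 + v)*1)*4 = (0 + (3 + v))*4 = (3 + v)*4 = 12 + 4*v)
98771/P(252) = 98771/(12 + 4*252) = 98771/(12 + 1008) = 98771/1020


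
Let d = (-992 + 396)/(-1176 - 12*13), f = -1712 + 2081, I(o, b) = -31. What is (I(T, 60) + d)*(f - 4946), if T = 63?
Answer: 46566398/333 ≈ 1.3984e+5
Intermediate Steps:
f = 369
d = 149/333 (d = -596/(-1176 - 156) = -596/(-1332) = -596*(-1/1332) = 149/333 ≈ 0.44745)
(I(T, 60) + d)*(f - 4946) = (-31 + 149/333)*(369 - 4946) = -10174/333*(-4577) = 46566398/333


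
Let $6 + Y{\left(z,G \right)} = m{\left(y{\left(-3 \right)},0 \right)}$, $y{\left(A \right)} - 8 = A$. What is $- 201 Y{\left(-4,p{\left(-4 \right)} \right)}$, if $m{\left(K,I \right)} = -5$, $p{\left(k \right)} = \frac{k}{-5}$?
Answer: $2211$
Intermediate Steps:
$y{\left(A \right)} = 8 + A$
$p{\left(k \right)} = - \frac{k}{5}$ ($p{\left(k \right)} = k \left(- \frac{1}{5}\right) = - \frac{k}{5}$)
$Y{\left(z,G \right)} = -11$ ($Y{\left(z,G \right)} = -6 - 5 = -11$)
$- 201 Y{\left(-4,p{\left(-4 \right)} \right)} = \left(-201\right) \left(-11\right) = 2211$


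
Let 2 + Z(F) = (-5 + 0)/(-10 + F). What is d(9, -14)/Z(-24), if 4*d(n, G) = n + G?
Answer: 85/126 ≈ 0.67460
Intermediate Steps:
Z(F) = -2 - 5/(-10 + F) (Z(F) = -2 + (-5 + 0)/(-10 + F) = -2 - 5/(-10 + F))
d(n, G) = G/4 + n/4 (d(n, G) = (n + G)/4 = (G + n)/4 = G/4 + n/4)
d(9, -14)/Z(-24) = ((1/4)*(-14) + (1/4)*9)/(((15 - 2*(-24))/(-10 - 24))) = (-7/2 + 9/4)/(((15 + 48)/(-34))) = -5/(4*((-1/34*63))) = -5/(4*(-63/34)) = -5/4*(-34/63) = 85/126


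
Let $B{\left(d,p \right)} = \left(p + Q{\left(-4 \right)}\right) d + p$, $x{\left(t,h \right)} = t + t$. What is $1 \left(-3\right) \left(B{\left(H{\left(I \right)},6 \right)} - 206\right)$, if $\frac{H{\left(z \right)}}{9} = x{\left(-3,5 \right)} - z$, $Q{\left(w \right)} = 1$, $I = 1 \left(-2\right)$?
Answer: $1356$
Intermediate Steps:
$x{\left(t,h \right)} = 2 t$
$I = -2$
$H{\left(z \right)} = -54 - 9 z$ ($H{\left(z \right)} = 9 \left(2 \left(-3\right) - z\right) = 9 \left(-6 - z\right) = -54 - 9 z$)
$B{\left(d,p \right)} = p + d \left(1 + p\right)$ ($B{\left(d,p \right)} = \left(p + 1\right) d + p = \left(1 + p\right) d + p = d \left(1 + p\right) + p = p + d \left(1 + p\right)$)
$1 \left(-3\right) \left(B{\left(H{\left(I \right)},6 \right)} - 206\right) = 1 \left(-3\right) \left(\left(\left(-54 - -18\right) + 6 + \left(-54 - -18\right) 6\right) - 206\right) = - 3 \left(\left(\left(-54 + 18\right) + 6 + \left(-54 + 18\right) 6\right) - 206\right) = - 3 \left(\left(-36 + 6 - 216\right) - 206\right) = - 3 \left(-246 - 206\right) = \left(-3\right) \left(-452\right) = 1356$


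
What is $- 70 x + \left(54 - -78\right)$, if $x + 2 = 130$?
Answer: $-8828$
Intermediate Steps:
$x = 128$ ($x = -2 + 130 = 128$)
$- 70 x + \left(54 - -78\right) = \left(-70\right) 128 + \left(54 - -78\right) = -8960 + \left(54 + 78\right) = -8960 + 132 = -8828$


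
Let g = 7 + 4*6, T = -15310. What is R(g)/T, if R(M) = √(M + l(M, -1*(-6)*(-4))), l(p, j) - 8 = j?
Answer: -√15/15310 ≈ -0.00025297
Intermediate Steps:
l(p, j) = 8 + j
g = 31 (g = 7 + 24 = 31)
R(M) = √(-16 + M) (R(M) = √(M + (8 - 1*(-6)*(-4))) = √(M + (8 + 6*(-4))) = √(M + (8 - 24)) = √(M - 16) = √(-16 + M))
R(g)/T = √(-16 + 31)/(-15310) = √15*(-1/15310) = -√15/15310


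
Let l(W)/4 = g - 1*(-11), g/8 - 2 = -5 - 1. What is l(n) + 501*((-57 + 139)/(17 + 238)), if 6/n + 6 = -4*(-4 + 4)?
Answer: 6554/85 ≈ 77.106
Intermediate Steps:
n = -1 (n = 6/(-6 - 4*(-4 + 4)) = 6/(-6 - 4*0) = 6/(-6 + 0) = 6/(-6) = 6*(-1/6) = -1)
g = -32 (g = 16 + 8*(-5 - 1) = 16 + 8*(-6) = 16 - 48 = -32)
l(W) = -84 (l(W) = 4*(-32 - 1*(-11)) = 4*(-32 + 11) = 4*(-21) = -84)
l(n) + 501*((-57 + 139)/(17 + 238)) = -84 + 501*((-57 + 139)/(17 + 238)) = -84 + 501*(82/255) = -84 + 13694/85 = 6554/85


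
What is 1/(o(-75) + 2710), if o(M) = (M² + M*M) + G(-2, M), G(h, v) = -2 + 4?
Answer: 1/13962 ≈ 7.1623e-5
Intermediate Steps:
G(h, v) = 2
o(M) = 2 + 2*M² (o(M) = (M² + M*M) + 2 = (M² + M²) + 2 = 2*M² + 2 = 2 + 2*M²)
1/(o(-75) + 2710) = 1/((2 + 2*(-75)²) + 2710) = 1/((2 + 2*5625) + 2710) = 1/((2 + 11250) + 2710) = 1/(11252 + 2710) = 1/13962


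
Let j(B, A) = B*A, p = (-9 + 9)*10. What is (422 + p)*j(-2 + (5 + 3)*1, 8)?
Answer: 20256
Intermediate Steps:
p = 0 (p = 0*10 = 0)
j(B, A) = A*B
(422 + p)*j(-2 + (5 + 3)*1, 8) = (422 + 0)*(8*(-2 + (5 + 3)*1)) = 422*(8*(-2 + 8*1)) = 422*(8*(-2 + 8)) = 422*(8*6) = 422*48 = 20256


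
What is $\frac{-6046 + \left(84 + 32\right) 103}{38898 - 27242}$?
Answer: $\frac{2951}{5828} \approx 0.50635$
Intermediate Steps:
$\frac{-6046 + \left(84 + 32\right) 103}{38898 - 27242} = \frac{-6046 + 116 \cdot 103}{11656} = \left(-6046 + 11948\right) \frac{1}{11656} = 5902 \cdot \frac{1}{11656} = \frac{2951}{5828}$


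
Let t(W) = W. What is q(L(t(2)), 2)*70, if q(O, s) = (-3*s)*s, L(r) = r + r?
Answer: -840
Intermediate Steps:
L(r) = 2*r
q(O, s) = -3*s²
q(L(t(2)), 2)*70 = -3*2²*70 = -3*4*70 = -12*70 = -840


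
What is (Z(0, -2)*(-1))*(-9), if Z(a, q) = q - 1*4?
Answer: -54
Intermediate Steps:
Z(a, q) = -4 + q (Z(a, q) = q - 4 = -4 + q)
(Z(0, -2)*(-1))*(-9) = ((-4 - 2)*(-1))*(-9) = -6*(-1)*(-9) = 6*(-9) = -54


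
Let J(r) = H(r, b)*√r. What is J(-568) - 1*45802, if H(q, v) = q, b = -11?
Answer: -45802 - 1136*I*√142 ≈ -45802.0 - 13537.0*I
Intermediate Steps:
J(r) = r^(3/2) (J(r) = r*√r = r^(3/2))
J(-568) - 1*45802 = (-568)^(3/2) - 1*45802 = -1136*I*√142 - 45802 = -45802 - 1136*I*√142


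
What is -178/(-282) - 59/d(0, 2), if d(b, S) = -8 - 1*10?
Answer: 3307/846 ≈ 3.9090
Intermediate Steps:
d(b, S) = -18 (d(b, S) = -8 - 10 = -18)
-178/(-282) - 59/d(0, 2) = -178/(-282) - 59/(-18) = -178*(-1/282) - 59*(-1/18) = 89/141 + 59/18 = 3307/846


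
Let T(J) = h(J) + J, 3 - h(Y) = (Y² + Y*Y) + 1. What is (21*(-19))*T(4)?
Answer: 10374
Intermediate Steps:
h(Y) = 2 - 2*Y² (h(Y) = 3 - ((Y² + Y*Y) + 1) = 3 - ((Y² + Y²) + 1) = 3 - (2*Y² + 1) = 3 - (1 + 2*Y²) = 3 + (-1 - 2*Y²) = 2 - 2*Y²)
T(J) = 2 + J - 2*J² (T(J) = (2 - 2*J²) + J = 2 + J - 2*J²)
(21*(-19))*T(4) = (21*(-19))*(2 + 4 - 2*4²) = -399*(2 + 4 - 2*16) = -399*(2 + 4 - 32) = -399*(-26) = 10374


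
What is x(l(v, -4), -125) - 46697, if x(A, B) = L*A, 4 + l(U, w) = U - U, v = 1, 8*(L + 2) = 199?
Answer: -93577/2 ≈ -46789.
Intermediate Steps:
L = 183/8 (L = -2 + (⅛)*199 = -2 + 199/8 = 183/8 ≈ 22.875)
l(U, w) = -4 (l(U, w) = -4 + (U - U) = -4 + 0 = -4)
x(A, B) = 183*A/8
x(l(v, -4), -125) - 46697 = (183/8)*(-4) - 46697 = -183/2 - 46697 = -93577/2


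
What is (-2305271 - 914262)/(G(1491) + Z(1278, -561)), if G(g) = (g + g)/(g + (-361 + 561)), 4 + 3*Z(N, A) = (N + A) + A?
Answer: -16332690909/265978 ≈ -61406.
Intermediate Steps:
Z(N, A) = -4/3 + N/3 + 2*A/3 (Z(N, A) = -4/3 + ((N + A) + A)/3 = -4/3 + ((A + N) + A)/3 = -4/3 + (N + 2*A)/3 = -4/3 + (N/3 + 2*A/3) = -4/3 + N/3 + 2*A/3)
G(g) = 2*g/(200 + g) (G(g) = (2*g)/(g + 200) = (2*g)/(200 + g) = 2*g/(200 + g))
(-2305271 - 914262)/(G(1491) + Z(1278, -561)) = (-2305271 - 914262)/(2*1491/(200 + 1491) + (-4/3 + (⅓)*1278 + (⅔)*(-561))) = -3219533/(2*1491/1691 + (-4/3 + 426 - 374)) = -3219533/(2*1491*(1/1691) + 152/3) = -3219533/(2982/1691 + 152/3) = -3219533/265978/5073 = -3219533*5073/265978 = -16332690909/265978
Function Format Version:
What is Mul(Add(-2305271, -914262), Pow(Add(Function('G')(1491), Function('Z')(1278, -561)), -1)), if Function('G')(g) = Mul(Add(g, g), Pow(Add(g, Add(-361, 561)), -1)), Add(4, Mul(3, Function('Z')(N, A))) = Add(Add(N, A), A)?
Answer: Rational(-16332690909, 265978) ≈ -61406.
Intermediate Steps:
Function('Z')(N, A) = Add(Rational(-4, 3), Mul(Rational(1, 3), N), Mul(Rational(2, 3), A)) (Function('Z')(N, A) = Add(Rational(-4, 3), Mul(Rational(1, 3), Add(Add(N, A), A))) = Add(Rational(-4, 3), Mul(Rational(1, 3), Add(Add(A, N), A))) = Add(Rational(-4, 3), Mul(Rational(1, 3), Add(N, Mul(2, A)))) = Add(Rational(-4, 3), Add(Mul(Rational(1, 3), N), Mul(Rational(2, 3), A))) = Add(Rational(-4, 3), Mul(Rational(1, 3), N), Mul(Rational(2, 3), A)))
Function('G')(g) = Mul(2, g, Pow(Add(200, g), -1)) (Function('G')(g) = Mul(Mul(2, g), Pow(Add(g, 200), -1)) = Mul(Mul(2, g), Pow(Add(200, g), -1)) = Mul(2, g, Pow(Add(200, g), -1)))
Mul(Add(-2305271, -914262), Pow(Add(Function('G')(1491), Function('Z')(1278, -561)), -1)) = Mul(Add(-2305271, -914262), Pow(Add(Mul(2, 1491, Pow(Add(200, 1491), -1)), Add(Rational(-4, 3), Mul(Rational(1, 3), 1278), Mul(Rational(2, 3), -561))), -1)) = Mul(-3219533, Pow(Add(Mul(2, 1491, Pow(1691, -1)), Add(Rational(-4, 3), 426, -374)), -1)) = Mul(-3219533, Pow(Add(Mul(2, 1491, Rational(1, 1691)), Rational(152, 3)), -1)) = Mul(-3219533, Pow(Add(Rational(2982, 1691), Rational(152, 3)), -1)) = Mul(-3219533, Pow(Rational(265978, 5073), -1)) = Mul(-3219533, Rational(5073, 265978)) = Rational(-16332690909, 265978)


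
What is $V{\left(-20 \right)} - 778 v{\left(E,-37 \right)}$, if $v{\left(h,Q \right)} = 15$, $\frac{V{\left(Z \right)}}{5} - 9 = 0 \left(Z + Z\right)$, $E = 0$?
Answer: $-11625$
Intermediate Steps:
$V{\left(Z \right)} = 45$ ($V{\left(Z \right)} = 45 + 5 \cdot 0 \left(Z + Z\right) = 45 + 5 \cdot 0 \cdot 2 Z = 45 + 5 \cdot 0 = 45 + 0 = 45$)
$V{\left(-20 \right)} - 778 v{\left(E,-37 \right)} = 45 - 11670 = -11625$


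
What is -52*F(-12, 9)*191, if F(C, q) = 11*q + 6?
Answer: -1042860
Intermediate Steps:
F(C, q) = 6 + 11*q
-52*F(-12, 9)*191 = -52*(6 + 11*9)*191 = -52*(6 + 99)*191 = -52*105*191 = -5460*191 = -1042860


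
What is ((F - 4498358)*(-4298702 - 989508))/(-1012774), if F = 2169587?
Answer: -6157515044955/506387 ≈ -1.2160e+7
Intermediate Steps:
((F - 4498358)*(-4298702 - 989508))/(-1012774) = ((2169587 - 4498358)*(-4298702 - 989508))/(-1012774) = -2328771*(-5288210)*(-1/1012774) = 12315030089910*(-1/1012774) = -6157515044955/506387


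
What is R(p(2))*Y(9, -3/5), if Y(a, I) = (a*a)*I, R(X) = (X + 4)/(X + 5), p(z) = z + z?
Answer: -216/5 ≈ -43.200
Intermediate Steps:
p(z) = 2*z
R(X) = (4 + X)/(5 + X)
Y(a, I) = I*a² (Y(a, I) = a²*I = I*a²)
R(p(2))*Y(9, -3/5) = ((4 + 2*2)/(5 + 2*2))*(-3/5*9²) = ((4 + 4)/(5 + 4))*(-3*⅕*81) = (8/9)*(-⅗*81) = ((⅑)*8)*(-243/5) = (8/9)*(-243/5) = -216/5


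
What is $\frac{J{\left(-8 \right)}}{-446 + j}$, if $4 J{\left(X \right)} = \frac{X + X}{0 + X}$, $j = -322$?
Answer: $- \frac{1}{1536} \approx -0.00065104$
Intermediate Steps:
$J{\left(X \right)} = \frac{1}{2}$ ($J{\left(X \right)} = \frac{\left(X + X\right) \frac{1}{0 + X}}{4} = \frac{2 X \frac{1}{X}}{4} = \frac{1}{4} \cdot 2 = \frac{1}{2}$)
$\frac{J{\left(-8 \right)}}{-446 + j} = \frac{1}{-446 - 322} \cdot \frac{1}{2} = \frac{1}{-768} \cdot \frac{1}{2} = \left(- \frac{1}{768}\right) \frac{1}{2} = - \frac{1}{1536}$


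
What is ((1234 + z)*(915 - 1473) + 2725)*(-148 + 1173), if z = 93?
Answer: -756184525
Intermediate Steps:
((1234 + z)*(915 - 1473) + 2725)*(-148 + 1173) = ((1234 + 93)*(915 - 1473) + 2725)*(-148 + 1173) = (1327*(-558) + 2725)*1025 = (-740466 + 2725)*1025 = -737741*1025 = -756184525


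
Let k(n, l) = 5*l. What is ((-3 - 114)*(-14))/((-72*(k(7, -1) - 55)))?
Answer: 91/240 ≈ 0.37917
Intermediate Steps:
((-3 - 114)*(-14))/((-72*(k(7, -1) - 55))) = ((-3 - 114)*(-14))/((-72*(5*(-1) - 55))) = (-117*(-14))/((-72*(-5 - 55))) = 1638/((-72*(-60))) = 1638/4320 = 1638*(1/4320) = 91/240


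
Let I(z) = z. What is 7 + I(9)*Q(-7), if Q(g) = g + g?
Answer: -119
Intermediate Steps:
Q(g) = 2*g
7 + I(9)*Q(-7) = 7 + 9*(2*(-7)) = 7 + 9*(-14) = 7 - 126 = -119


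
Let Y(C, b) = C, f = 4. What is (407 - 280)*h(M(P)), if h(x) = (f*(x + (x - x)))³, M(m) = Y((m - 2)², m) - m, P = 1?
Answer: 0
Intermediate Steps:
M(m) = (-2 + m)² - m (M(m) = (m - 2)² - m = (-2 + m)² - m)
h(x) = 64*x³ (h(x) = (4*(x + (x - x)))³ = (4*(x + 0))³ = (4*x)³ = 64*x³)
(407 - 280)*h(M(P)) = (407 - 280)*(64*((-2 + 1)² - 1*1)³) = 127*(64*((-1)² - 1)³) = 127*(64*(1 - 1)³) = 127*(64*0³) = 127*(64*0) = 127*0 = 0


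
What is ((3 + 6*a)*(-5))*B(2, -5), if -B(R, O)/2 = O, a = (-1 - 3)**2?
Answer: -4950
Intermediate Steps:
a = 16 (a = (-4)**2 = 16)
B(R, O) = -2*O
((3 + 6*a)*(-5))*B(2, -5) = ((3 + 6*16)*(-5))*(-2*(-5)) = ((3 + 96)*(-5))*10 = (99*(-5))*10 = -495*10 = -4950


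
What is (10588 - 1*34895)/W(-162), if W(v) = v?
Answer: 24307/162 ≈ 150.04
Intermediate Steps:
(10588 - 1*34895)/W(-162) = (10588 - 1*34895)/(-162) = (10588 - 34895)*(-1/162) = -24307*(-1/162) = 24307/162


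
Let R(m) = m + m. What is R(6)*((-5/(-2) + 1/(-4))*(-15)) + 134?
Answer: -271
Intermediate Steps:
R(m) = 2*m
R(6)*((-5/(-2) + 1/(-4))*(-15)) + 134 = (2*6)*((-5/(-2) + 1/(-4))*(-15)) + 134 = 12*((-5*(-1/2) + 1*(-1/4))*(-15)) + 134 = 12*((5/2 - 1/4)*(-15)) + 134 = 12*((9/4)*(-15)) + 134 = 12*(-135/4) + 134 = -405 + 134 = -271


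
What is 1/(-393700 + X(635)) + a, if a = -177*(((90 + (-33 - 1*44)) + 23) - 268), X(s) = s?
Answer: 16140821159/393065 ≈ 41064.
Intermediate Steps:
a = 41064 (a = -177*(((90 + (-33 - 44)) + 23) - 268) = -177*(((90 - 77) + 23) - 268) = -177*((13 + 23) - 268) = -177*(36 - 268) = -177*(-232) = 41064)
1/(-393700 + X(635)) + a = 1/(-393700 + 635) + 41064 = 1/(-393065) + 41064 = -1/393065 + 41064 = 16140821159/393065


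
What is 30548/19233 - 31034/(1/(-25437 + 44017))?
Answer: -11089973180212/19233 ≈ -5.7661e+8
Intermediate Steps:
30548/19233 - 31034/(1/(-25437 + 44017)) = 30548*(1/19233) - 31034/(1/18580) = 30548/19233 - 31034/1/18580 = 30548/19233 - 31034*18580 = 30548/19233 - 576611720 = -11089973180212/19233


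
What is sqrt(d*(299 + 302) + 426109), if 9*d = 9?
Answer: sqrt(426710) ≈ 653.23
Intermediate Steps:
d = 1 (d = (1/9)*9 = 1)
sqrt(d*(299 + 302) + 426109) = sqrt(1*(299 + 302) + 426109) = sqrt(1*601 + 426109) = sqrt(601 + 426109) = sqrt(426710)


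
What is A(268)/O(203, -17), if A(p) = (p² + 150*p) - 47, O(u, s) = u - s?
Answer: 111977/220 ≈ 508.99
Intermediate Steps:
A(p) = -47 + p² + 150*p
A(268)/O(203, -17) = (-47 + 268² + 150*268)/(203 - 1*(-17)) = (-47 + 71824 + 40200)/(203 + 17) = 111977/220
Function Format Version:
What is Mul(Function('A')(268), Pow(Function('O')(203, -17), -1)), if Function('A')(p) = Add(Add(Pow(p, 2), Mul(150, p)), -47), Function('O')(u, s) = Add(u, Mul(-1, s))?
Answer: Rational(111977, 220) ≈ 508.99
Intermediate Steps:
Function('A')(p) = Add(-47, Pow(p, 2), Mul(150, p))
Mul(Function('A')(268), Pow(Function('O')(203, -17), -1)) = Mul(Add(-47, Pow(268, 2), Mul(150, 268)), Pow(Add(203, Mul(-1, -17)), -1)) = Mul(Add(-47, 71824, 40200), Pow(Add(203, 17), -1)) = Mul(111977, Pow(220, -1)) = Mul(111977, Rational(1, 220)) = Rational(111977, 220)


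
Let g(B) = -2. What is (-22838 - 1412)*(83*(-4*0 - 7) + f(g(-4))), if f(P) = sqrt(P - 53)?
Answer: 14089250 - 24250*I*sqrt(55) ≈ 1.4089e+7 - 1.7984e+5*I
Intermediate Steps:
f(P) = sqrt(-53 + P)
(-22838 - 1412)*(83*(-4*0 - 7) + f(g(-4))) = (-22838 - 1412)*(83*(-4*0 - 7) + sqrt(-53 - 2)) = -24250*(83*(0 - 7) + sqrt(-55)) = -24250*(83*(-7) + I*sqrt(55)) = -24250*(-581 + I*sqrt(55)) = 14089250 - 24250*I*sqrt(55)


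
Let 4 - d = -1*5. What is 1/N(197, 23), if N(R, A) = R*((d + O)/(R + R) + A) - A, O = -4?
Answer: 2/9021 ≈ 0.00022170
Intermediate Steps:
d = 9 (d = 4 - (-1)*5 = 4 - 1*(-5) = 4 + 5 = 9)
N(R, A) = -A + R*(A + 5/(2*R)) (N(R, A) = R*((9 - 4)/(R + R) + A) - A = R*(5/((2*R)) + A) - A = R*(5*(1/(2*R)) + A) - A = R*(5/(2*R) + A) - A = R*(A + 5/(2*R)) - A = -A + R*(A + 5/(2*R)))
1/N(197, 23) = 1/(5/2 - 1*23 + 23*197) = 1/(5/2 - 23 + 4531) = 1/(9021/2) = 2/9021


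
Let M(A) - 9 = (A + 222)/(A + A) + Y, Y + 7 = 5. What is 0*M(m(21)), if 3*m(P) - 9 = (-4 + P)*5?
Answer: 0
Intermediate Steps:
Y = -2 (Y = -7 + 5 = -2)
m(P) = -11/3 + 5*P/3 (m(P) = 3 + ((-4 + P)*5)/3 = 3 + (-20 + 5*P)/3 = 3 + (-20/3 + 5*P/3) = -11/3 + 5*P/3)
M(A) = 7 + (222 + A)/(2*A) (M(A) = 9 + ((A + 222)/(A + A) - 2) = 9 + ((222 + A)/((2*A)) - 2) = 9 + ((222 + A)*(1/(2*A)) - 2) = 9 + ((222 + A)/(2*A) - 2) = 9 + (-2 + (222 + A)/(2*A)) = 7 + (222 + A)/(2*A))
0*M(m(21)) = 0*(15/2 + 111/(-11/3 + (5/3)*21)) = 0*(15/2 + 111/(-11/3 + 35)) = 0*(15/2 + 111/(94/3)) = 0*(15/2 + 111*(3/94)) = 0*(15/2 + 333/94) = 0*(519/47) = 0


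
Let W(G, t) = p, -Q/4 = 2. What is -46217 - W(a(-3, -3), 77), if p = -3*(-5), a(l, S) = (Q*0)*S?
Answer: -46232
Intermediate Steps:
Q = -8 (Q = -4*2 = -8)
a(l, S) = 0 (a(l, S) = (-8*0)*S = 0*S = 0)
p = 15
W(G, t) = 15
-46217 - W(a(-3, -3), 77) = -46217 - 1*15 = -46217 - 15 = -46232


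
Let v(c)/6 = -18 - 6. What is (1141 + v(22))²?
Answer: 994009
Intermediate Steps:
v(c) = -144 (v(c) = 6*(-18 - 6) = 6*(-24) = -144)
(1141 + v(22))² = (1141 - 144)² = 997² = 994009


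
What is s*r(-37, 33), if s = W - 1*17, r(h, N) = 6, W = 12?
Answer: -30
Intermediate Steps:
s = -5 (s = 12 - 1*17 = 12 - 17 = -5)
s*r(-37, 33) = -5*6 = -30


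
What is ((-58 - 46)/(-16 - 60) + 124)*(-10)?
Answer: -23820/19 ≈ -1253.7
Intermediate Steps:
((-58 - 46)/(-16 - 60) + 124)*(-10) = (-104/(-76) + 124)*(-10) = (-104*(-1/76) + 124)*(-10) = (26/19 + 124)*(-10) = (2382/19)*(-10) = -23820/19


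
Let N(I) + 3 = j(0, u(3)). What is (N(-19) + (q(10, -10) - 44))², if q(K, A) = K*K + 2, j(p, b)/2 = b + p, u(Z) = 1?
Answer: 3249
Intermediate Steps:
j(p, b) = 2*b + 2*p (j(p, b) = 2*(b + p) = 2*b + 2*p)
N(I) = -1 (N(I) = -3 + (2*1 + 2*0) = -3 + (2 + 0) = -3 + 2 = -1)
q(K, A) = 2 + K² (q(K, A) = K² + 2 = 2 + K²)
(N(-19) + (q(10, -10) - 44))² = (-1 + ((2 + 10²) - 44))² = (-1 + ((2 + 100) - 44))² = (-1 + (102 - 44))² = (-1 + 58)² = 57² = 3249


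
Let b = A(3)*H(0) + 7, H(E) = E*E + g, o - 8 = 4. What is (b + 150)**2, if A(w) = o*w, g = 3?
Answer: 70225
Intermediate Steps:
o = 12 (o = 8 + 4 = 12)
A(w) = 12*w
H(E) = 3 + E**2 (H(E) = E*E + 3 = E**2 + 3 = 3 + E**2)
b = 115 (b = (12*3)*(3 + 0**2) + 7 = 36*(3 + 0) + 7 = 36*3 + 7 = 108 + 7 = 115)
(b + 150)**2 = (115 + 150)**2 = 265**2 = 70225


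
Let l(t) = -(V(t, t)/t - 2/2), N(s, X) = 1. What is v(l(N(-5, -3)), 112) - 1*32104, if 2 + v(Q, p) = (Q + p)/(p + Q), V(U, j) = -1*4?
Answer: -32105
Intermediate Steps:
V(U, j) = -4
l(t) = 1 + 4/t (l(t) = -(-4/t - 2/2) = -(-4/t - 2*½) = -(-4/t - 1) = -(-1 - 4/t) = 1 + 4/t)
v(Q, p) = -1 (v(Q, p) = -2 + (Q + p)/(p + Q) = -2 + (Q + p)/(Q + p) = -2 + 1 = -1)
v(l(N(-5, -3)), 112) - 1*32104 = -1 - 1*32104 = -1 - 32104 = -32105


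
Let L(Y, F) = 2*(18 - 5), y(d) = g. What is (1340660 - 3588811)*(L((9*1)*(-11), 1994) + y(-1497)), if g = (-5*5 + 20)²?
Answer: -114655701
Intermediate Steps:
g = 25 (g = (-25 + 20)² = (-5)² = 25)
y(d) = 25
L(Y, F) = 26 (L(Y, F) = 2*13 = 26)
(1340660 - 3588811)*(L((9*1)*(-11), 1994) + y(-1497)) = (1340660 - 3588811)*(26 + 25) = -2248151*51 = -114655701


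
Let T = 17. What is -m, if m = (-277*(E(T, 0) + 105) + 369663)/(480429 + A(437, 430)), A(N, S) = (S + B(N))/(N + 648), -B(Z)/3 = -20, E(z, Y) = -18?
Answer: -10712484/14893313 ≈ -0.71928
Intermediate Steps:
B(Z) = 60 (B(Z) = -3*(-20) = 60)
A(N, S) = (60 + S)/(648 + N) (A(N, S) = (S + 60)/(N + 648) = (60 + S)/(648 + N))
m = 10712484/14893313 (m = (-277*(-18 + 105) + 369663)/(480429 + (60 + 430)/(648 + 437)) = (-277*87 + 369663)/(480429 + 490/1085) = (-24099 + 369663)/(480429 + (1/1085)*490) = 345564/(480429 + 14/31) = 345564/(14893313/31) = 345564*(31/14893313) = 10712484/14893313 ≈ 0.71928)
-m = -1*10712484/14893313 = -10712484/14893313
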